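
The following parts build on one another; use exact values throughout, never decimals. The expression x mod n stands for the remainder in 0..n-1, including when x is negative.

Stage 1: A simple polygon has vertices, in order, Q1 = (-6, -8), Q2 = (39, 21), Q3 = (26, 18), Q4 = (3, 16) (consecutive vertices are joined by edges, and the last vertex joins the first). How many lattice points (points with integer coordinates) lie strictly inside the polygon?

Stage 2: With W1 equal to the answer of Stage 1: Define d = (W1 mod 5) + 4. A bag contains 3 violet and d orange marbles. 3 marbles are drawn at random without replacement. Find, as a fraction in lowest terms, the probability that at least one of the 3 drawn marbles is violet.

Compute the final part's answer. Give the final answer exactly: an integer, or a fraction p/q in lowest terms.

23/28

Stage 1: cross terms: (-6*21 - 39*-8)=186, (39*18 - 26*21)=156, (26*16 - 3*18)=362, (3*-8 - -6*16)=72; twice the area = |776| = 776; area = 388; boundary points = 1 + 1 + 1 + 3 = 6; strictly interior points = area - boundary/2 + 1 = 386; answer 386
Stage 2: W1 = 386; d = 5; total draws C(8,3) = 56; complement C(5,3) = 10; favorable 56 - 10 = 46; P = 23/28; answer 23/28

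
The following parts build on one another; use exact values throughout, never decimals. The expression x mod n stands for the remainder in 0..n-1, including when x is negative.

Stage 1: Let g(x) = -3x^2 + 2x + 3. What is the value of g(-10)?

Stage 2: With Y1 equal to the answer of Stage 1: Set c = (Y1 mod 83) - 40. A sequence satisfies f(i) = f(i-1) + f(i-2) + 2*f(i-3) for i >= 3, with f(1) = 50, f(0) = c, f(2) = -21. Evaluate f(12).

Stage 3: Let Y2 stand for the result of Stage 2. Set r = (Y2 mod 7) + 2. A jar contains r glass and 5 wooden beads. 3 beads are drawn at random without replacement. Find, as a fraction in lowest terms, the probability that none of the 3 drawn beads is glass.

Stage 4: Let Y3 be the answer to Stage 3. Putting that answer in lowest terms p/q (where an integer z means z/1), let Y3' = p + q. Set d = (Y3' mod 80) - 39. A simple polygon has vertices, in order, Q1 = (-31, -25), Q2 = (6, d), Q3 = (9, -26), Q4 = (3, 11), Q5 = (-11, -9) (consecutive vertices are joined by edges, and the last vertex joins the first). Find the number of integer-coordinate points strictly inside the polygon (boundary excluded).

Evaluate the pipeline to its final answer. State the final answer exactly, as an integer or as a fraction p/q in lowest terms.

447

Stage 1: -3*(-10)^2 + 2*(-10)^1 + 3 = (-300) + (-20) + (3) = -317; answer -317
Stage 2: Y1 = -317; c = -25; f(3) = 1*(-21) + 1*(50) + 2*(-25) = -21; iterating: f(3)=-21, f(4)=58, f(5)=-5, f(6)=11, f(7)=122, f(8)=123, f(9)=267, f(10)=634, f(11)=1147, f(12)=2315; answer 2315
Stage 3: Y2 = 2315; r = 7; total draws C(12,3) = 220; favorable C(5,3) = 10; P = 1/22; answer 1/22
Stage 4: Y3 = 1/22; threaded value p + q = 23; d = -16; cross terms: (-31*-16 - 6*-25)=646, (6*-26 - 9*-16)=-12, (9*11 - 3*-26)=177, (3*-9 - -11*11)=94, (-11*-25 - -31*-9)=-4; twice the area = |901| = 901; area = 901/2; boundary points = 1 + 1 + 1 + 2 + 4 = 9; strictly interior points = area - boundary/2 + 1 = 447; answer 447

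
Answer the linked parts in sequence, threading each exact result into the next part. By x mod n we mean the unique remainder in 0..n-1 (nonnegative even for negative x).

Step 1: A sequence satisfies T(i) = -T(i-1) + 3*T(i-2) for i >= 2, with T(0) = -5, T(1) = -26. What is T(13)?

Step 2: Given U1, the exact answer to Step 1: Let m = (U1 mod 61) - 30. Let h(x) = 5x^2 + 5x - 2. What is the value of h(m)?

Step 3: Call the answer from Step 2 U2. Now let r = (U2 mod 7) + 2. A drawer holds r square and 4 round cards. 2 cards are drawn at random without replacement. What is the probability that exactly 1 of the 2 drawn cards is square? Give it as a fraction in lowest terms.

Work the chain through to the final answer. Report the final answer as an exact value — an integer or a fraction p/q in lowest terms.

4/7

Step 1: T(2) = -1*(-26) + 3*(-5) = 11; iterating: T(2)=11, T(3)=-89, T(4)=122, T(5)=-389, T(6)=755, T(7)=-1922, T(8)=4187, T(9)=-9953, T(10)=22514, T(11)=-52373, T(12)=119915, T(13)=-277034; answer -277034
Step 2: U1 = -277034; m = -2; 5*(-2)^2 + 5*(-2)^1 - 2 = (20) + (-10) + (-2) = 8; answer 8
Step 3: U2 = 8; r = 3; total draws C(7,2) = 21; favorable C(3,1)*C(4,1) = 12; P = 4/7; answer 4/7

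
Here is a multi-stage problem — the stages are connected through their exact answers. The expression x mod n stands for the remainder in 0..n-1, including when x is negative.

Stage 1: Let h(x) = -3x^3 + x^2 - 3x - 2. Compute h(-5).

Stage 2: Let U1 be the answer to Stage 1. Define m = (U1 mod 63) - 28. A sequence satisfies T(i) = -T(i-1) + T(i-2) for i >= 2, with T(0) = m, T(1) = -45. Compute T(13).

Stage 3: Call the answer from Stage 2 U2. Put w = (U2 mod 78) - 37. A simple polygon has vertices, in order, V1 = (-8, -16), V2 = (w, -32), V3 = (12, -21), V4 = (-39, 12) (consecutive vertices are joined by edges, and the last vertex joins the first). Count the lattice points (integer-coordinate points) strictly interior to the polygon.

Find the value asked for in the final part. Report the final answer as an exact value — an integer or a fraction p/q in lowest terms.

Stage 1: -3*(-5)^3 + 1*(-5)^2 - 3*(-5)^1 - 2 = (375) + (25) + (15) + (-2) = 413; answer 413
Stage 2: U1 = 413; m = 7; T(2) = -1*(-45) + 1*(7) = 52; iterating: T(2)=52, T(3)=-97, T(4)=149, T(5)=-246, T(6)=395, T(7)=-641, T(8)=1036, T(9)=-1677, T(10)=2713, T(11)=-4390, T(12)=7103, T(13)=-11493; answer -11493
Stage 3: U2 = -11493; w = 14; cross terms: (-8*-32 - 14*-16)=480, (14*-21 - 12*-32)=90, (12*12 - -39*-21)=-675, (-39*-16 - -8*12)=720; twice the area = |615| = 615; area = 615/2; boundary points = 2 + 1 + 3 + 1 = 7; strictly interior points = area - boundary/2 + 1 = 305; answer 305

305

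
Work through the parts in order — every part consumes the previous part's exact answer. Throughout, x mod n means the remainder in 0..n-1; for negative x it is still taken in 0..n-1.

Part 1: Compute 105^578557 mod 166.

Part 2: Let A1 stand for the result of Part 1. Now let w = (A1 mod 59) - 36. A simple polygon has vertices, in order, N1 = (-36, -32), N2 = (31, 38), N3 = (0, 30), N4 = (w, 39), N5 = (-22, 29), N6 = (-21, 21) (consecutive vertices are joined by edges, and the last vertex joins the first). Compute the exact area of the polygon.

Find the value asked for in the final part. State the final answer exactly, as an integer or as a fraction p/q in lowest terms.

1509

Part 1: squarings mod 166: 105^1=105, 105^2=69, 105^4=113, 105^8=153, 105^16=3, 105^32=9, 105^64=81, 105^128=87, 105^256=99, 105^512=7, 105^1024=49, 105^2048=77, 105^4096=119, 105^8192=51, 105^16384=111, 105^32768=37, 105^65536=41, 105^131072=21, 105^262144=109, 105^524288=95; 105^578557 = 105^1 * 105^4 * 105^8 * 105^16 * 105^32 * 105^64 * 105^128 * 105^256 * 105^512 * 105^4096 * 105^16384 * 105^32768 * 105^524288 = 5 (mod 166); answer 5
Part 2: A1 = 5; w = -31; cross terms: (-36*38 - 31*-32)=-376, (31*30 - 0*38)=930, (0*39 - -31*30)=930, (-31*29 - -22*39)=-41, (-22*21 - -21*29)=147, (-21*-32 - -36*21)=1428; twice the area = |3018| = 3018; area = 1509; answer 1509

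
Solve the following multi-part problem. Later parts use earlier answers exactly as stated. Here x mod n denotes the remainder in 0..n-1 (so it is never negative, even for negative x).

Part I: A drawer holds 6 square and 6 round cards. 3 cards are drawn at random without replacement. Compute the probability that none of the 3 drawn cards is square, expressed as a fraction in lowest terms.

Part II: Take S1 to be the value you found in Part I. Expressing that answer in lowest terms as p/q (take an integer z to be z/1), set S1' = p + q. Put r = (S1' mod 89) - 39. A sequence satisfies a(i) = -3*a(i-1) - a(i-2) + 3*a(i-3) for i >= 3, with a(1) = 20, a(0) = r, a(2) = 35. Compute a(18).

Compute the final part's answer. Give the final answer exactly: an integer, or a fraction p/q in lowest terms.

Part I: total draws C(12,3) = 220; favorable C(6,3) = 20; P = 1/11; answer 1/11
Part II: S1 = 1/11; threaded value p + q = 12; r = -27; a(3) = -3*(35) - 1*(20) + 3*(-27) = -206; iterating: a(3)=-206, a(4)=643, a(5)=-1618, a(6)=3593, a(7)=-7232, a(8)=13249, a(9)=-21736, a(10)=30263, a(11)=-29306, a(12)=-7553, a(13)=142754, a(14)=-508627, a(15)=1360468, a(16)=-3144515, a(17)=6547196, a(18)=-12415669; answer -12415669

-12415669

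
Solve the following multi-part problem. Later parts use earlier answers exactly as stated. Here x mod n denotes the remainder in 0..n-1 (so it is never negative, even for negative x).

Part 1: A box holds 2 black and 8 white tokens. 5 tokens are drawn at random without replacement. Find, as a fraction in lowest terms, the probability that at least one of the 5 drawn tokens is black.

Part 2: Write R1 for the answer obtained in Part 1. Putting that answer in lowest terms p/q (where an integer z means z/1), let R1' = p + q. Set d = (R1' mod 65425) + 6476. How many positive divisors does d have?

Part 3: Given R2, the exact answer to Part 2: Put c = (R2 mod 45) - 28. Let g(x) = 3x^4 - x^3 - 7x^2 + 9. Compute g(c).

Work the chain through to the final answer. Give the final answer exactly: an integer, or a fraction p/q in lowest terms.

Part 1: total draws C(10,5) = 252; complement C(8,5) = 56; favorable 252 - 56 = 196; P = 7/9; answer 7/9
Part 2: R1 = 7/9; threaded value p + q = 16; d = 6492; 6492 = 2^2 * 3 * 541; number of divisors = (2+1) * (1+1) * (1+1) = 12; answer 12
Part 3: R2 = 12; c = -16; 3*(-16)^4 - 1*(-16)^3 - 7*(-16)^2 + 9 = (196608) + (4096) + (-1792) + (9) = 198921; answer 198921

198921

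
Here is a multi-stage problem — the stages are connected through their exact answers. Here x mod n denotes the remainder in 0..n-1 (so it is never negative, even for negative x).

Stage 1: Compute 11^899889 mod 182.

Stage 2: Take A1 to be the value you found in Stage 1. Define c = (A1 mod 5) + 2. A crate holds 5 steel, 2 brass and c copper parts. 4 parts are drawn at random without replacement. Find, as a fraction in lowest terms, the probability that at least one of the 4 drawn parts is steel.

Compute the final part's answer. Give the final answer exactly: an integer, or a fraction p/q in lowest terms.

129/143

Stage 1: squarings mod 182: 11^1=11, 11^2=121, 11^4=81, 11^8=9, 11^16=81, 11^32=9, 11^64=81, 11^128=9, 11^256=81, 11^512=9, 11^1024=81, 11^2048=9, 11^4096=81, 11^8192=9, 11^16384=81, 11^32768=9, 11^65536=81, 11^131072=9, 11^262144=81, 11^524288=9; 11^899889 = 11^1 * 11^16 * 11^32 * 11^256 * 11^512 * 11^2048 * 11^4096 * 11^8192 * 11^32768 * 11^65536 * 11^262144 * 11^524288 = 99 (mod 182); answer 99
Stage 2: A1 = 99; c = 6; total draws C(13,4) = 715; complement C(8,4) = 70; favorable 715 - 70 = 645; P = 129/143; answer 129/143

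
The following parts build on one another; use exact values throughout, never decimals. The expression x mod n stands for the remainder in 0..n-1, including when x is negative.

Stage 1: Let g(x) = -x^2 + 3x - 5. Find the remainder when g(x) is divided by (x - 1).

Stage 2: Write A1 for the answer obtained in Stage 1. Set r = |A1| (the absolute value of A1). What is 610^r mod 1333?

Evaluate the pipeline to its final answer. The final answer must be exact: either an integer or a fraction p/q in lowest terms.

Stage 1: remainder = value at the root: -1*(1)^2 + 3*(1)^1 - 5 = (-1) + (3) + (-5) = -3; answer -3
Stage 2: A1 = -3; r = 3; squarings mod 1333: 610^1=610, 610^2=193; 610^3 = 610^1 * 610^2 = 426 (mod 1333); answer 426

426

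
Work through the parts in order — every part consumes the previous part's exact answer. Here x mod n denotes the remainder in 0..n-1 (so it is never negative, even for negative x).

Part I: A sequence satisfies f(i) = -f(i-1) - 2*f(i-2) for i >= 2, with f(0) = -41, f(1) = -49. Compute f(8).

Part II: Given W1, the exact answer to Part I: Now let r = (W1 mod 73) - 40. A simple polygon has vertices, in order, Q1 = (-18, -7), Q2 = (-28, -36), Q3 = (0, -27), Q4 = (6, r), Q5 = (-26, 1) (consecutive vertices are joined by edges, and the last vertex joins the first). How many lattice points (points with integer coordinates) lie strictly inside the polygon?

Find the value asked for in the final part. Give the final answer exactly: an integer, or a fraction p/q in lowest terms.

1069

Part I: f(2) = -1*(-49) - 2*(-41) = 131; iterating: f(2)=131, f(3)=-33, f(4)=-229, f(5)=295, f(6)=163, f(7)=-753, f(8)=427; answer 427
Part II: W1 = 427; r = 22; cross terms: (-18*-36 - -28*-7)=452, (-28*-27 - 0*-36)=756, (0*22 - 6*-27)=162, (6*1 - -26*22)=578, (-26*-7 - -18*1)=200; twice the area = |2148| = 2148; area = 1074; boundary points = 1 + 1 + 1 + 1 + 8 = 12; strictly interior points = area - boundary/2 + 1 = 1069; answer 1069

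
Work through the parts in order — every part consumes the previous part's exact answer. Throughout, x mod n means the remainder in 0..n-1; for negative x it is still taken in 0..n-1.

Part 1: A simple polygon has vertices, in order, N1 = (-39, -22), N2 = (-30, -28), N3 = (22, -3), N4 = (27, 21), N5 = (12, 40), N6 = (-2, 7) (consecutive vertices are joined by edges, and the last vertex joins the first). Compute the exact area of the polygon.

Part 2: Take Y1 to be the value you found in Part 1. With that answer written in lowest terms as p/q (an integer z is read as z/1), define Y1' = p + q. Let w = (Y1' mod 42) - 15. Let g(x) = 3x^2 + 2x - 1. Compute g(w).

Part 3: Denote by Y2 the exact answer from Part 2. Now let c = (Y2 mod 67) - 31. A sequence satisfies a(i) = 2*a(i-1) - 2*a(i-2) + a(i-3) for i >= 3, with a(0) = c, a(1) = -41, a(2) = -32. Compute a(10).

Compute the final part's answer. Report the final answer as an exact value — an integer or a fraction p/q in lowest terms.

95

Part 1: cross terms: (-39*-28 - -30*-22)=432, (-30*-3 - 22*-28)=706, (22*21 - 27*-3)=543, (27*40 - 12*21)=828, (12*7 - -2*40)=164, (-2*-22 - -39*7)=317; twice the area = |2990| = 2990; area = 1495; answer 1495
Part 2: Y1 = 1495; threaded value p + q = 1496; w = 11; 3*(11)^2 + 2*(11)^1 - 1 = (363) + (22) + (-1) = 384; answer 384
Part 3: Y2 = 384; c = 18; a(3) = 2*(-32) - 2*(-41) + 1*(18) = 36; iterating: a(3)=36, a(4)=95, a(5)=86, a(6)=18, a(7)=-41, a(8)=-32, a(9)=36, a(10)=95; answer 95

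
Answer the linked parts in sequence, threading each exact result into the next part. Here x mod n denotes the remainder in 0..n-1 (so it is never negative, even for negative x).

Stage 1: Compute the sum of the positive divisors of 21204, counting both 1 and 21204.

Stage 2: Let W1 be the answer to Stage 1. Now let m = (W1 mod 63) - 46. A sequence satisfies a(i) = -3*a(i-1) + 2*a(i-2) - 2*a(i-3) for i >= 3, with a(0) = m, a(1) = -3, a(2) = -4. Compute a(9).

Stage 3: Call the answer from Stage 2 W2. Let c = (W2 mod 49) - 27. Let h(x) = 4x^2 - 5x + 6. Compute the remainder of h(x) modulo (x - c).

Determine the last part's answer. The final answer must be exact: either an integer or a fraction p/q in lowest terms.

617

Stage 1: 21204 = 2^2 * 3^2 * 19 * 31; sigma = (1 + 2 + 4) * (1 + 3 + 9) * (1 + 19) * (1 + 31) = 7 * 13 * 20 * 32 = 58240; answer 58240
Stage 2: W1 = 58240; m = -18; a(3) = -3*(-4) + 2*(-3) - 2*(-18) = 42; iterating: a(3)=42, a(4)=-128, a(5)=476, a(6)=-1768, a(7)=6512, a(8)=-24024, a(9)=88632; answer 88632
Stage 3: W2 = 88632; c = 13; remainder = value at the root: 4*(13)^2 - 5*(13)^1 + 6 = (676) + (-65) + (6) = 617; answer 617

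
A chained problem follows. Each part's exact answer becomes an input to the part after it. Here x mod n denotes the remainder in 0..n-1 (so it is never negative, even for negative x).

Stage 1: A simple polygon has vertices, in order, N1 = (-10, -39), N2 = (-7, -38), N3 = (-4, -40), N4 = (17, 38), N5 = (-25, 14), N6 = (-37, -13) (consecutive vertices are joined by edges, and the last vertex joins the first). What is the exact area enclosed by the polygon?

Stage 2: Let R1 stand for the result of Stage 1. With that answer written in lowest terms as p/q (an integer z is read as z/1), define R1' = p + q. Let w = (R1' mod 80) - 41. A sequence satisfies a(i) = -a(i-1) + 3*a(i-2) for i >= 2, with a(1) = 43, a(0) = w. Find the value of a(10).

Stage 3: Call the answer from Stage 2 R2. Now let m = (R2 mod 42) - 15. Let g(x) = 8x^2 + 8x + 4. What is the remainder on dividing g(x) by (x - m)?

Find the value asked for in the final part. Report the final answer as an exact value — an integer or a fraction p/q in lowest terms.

Stage 1: cross terms: (-10*-38 - -7*-39)=107, (-7*-40 - -4*-38)=128, (-4*38 - 17*-40)=528, (17*14 - -25*38)=1188, (-25*-13 - -37*14)=843, (-37*-39 - -10*-13)=1313; twice the area = |4107| = 4107; area = 4107/2; answer 4107/2
Stage 2: R1 = 4107/2; threaded value p + q = 4109; w = -12; a(2) = -1*(43) + 3*(-12) = -79; iterating: a(2)=-79, a(3)=208, a(4)=-445, a(5)=1069, a(6)=-2404, a(7)=5611, a(8)=-12823, a(9)=29656, a(10)=-68125; answer -68125
Stage 3: R2 = -68125; m = 26; remainder = value at the root: 8*(26)^2 + 8*(26)^1 + 4 = (5408) + (208) + (4) = 5620; answer 5620

5620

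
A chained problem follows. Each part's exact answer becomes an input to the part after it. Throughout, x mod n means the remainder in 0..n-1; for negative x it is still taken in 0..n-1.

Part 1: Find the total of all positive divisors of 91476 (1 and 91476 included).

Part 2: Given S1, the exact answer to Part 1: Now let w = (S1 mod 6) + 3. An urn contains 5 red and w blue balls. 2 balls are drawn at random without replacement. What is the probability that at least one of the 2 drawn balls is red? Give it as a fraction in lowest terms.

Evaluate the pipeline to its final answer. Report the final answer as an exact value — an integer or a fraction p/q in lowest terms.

Part 1: 91476 = 2^2 * 3^3 * 7 * 11^2; sigma = (1 + 2 + 4) * (1 + 3 + 9 + 27) * (1 + 7) * (1 + 11 + 121) = 7 * 40 * 8 * 133 = 297920; answer 297920
Part 2: S1 = 297920; w = 5; total draws C(10,2) = 45; complement C(5,2) = 10; favorable 45 - 10 = 35; P = 7/9; answer 7/9

7/9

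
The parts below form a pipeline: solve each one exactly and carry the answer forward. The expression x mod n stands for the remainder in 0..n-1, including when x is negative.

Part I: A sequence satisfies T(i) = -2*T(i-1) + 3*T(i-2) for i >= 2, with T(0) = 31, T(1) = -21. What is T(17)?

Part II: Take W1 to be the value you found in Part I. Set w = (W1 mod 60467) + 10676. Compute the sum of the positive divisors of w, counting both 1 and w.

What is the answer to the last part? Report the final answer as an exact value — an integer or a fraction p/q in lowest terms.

Part I: T(2) = -2*(-21) + 3*(31) = 135; iterating: T(2)=135, T(3)=-333, T(4)=1071, T(5)=-3141, T(6)=9495, T(7)=-28413, T(8)=85311, T(9)=-255861, T(10)=767655, T(11)=-2302893, T(12)=6908751, T(13)=-20726181, T(14)=62178615, T(15)=-186535773, T(16)=559607391, T(17)=-1678822101; answer -1678822101
Part II: W1 = -1678822101; w = 54830; 54830 = 2 * 5 * 5483; sigma = (1 + 2) * (1 + 5) * (1 + 5483) = 3 * 6 * 5484 = 98712; answer 98712

98712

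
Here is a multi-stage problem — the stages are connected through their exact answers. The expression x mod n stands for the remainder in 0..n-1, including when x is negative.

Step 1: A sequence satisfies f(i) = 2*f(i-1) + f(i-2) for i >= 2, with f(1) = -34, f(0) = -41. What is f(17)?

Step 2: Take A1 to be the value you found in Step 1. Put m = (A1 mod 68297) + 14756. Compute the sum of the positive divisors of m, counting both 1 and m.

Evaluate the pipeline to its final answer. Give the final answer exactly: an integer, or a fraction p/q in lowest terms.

Step 1: f(2) = 2*(-34) + 1*(-41) = -109; iterating: f(2)=-109, f(3)=-252, f(4)=-613, f(5)=-1478, f(6)=-3569, f(7)=-8616, f(8)=-20801, f(9)=-50218, f(10)=-121237, f(11)=-292692, f(12)=-706621, f(13)=-1705934, f(14)=-4118489, f(15)=-9942912, f(16)=-24004313, f(17)=-57951538; answer -57951538
Step 2: A1 = -57951538; m = 47371; 47371 = 127 * 373; sigma = (1 + 127) * (1 + 373) = 128 * 374 = 47872; answer 47872

47872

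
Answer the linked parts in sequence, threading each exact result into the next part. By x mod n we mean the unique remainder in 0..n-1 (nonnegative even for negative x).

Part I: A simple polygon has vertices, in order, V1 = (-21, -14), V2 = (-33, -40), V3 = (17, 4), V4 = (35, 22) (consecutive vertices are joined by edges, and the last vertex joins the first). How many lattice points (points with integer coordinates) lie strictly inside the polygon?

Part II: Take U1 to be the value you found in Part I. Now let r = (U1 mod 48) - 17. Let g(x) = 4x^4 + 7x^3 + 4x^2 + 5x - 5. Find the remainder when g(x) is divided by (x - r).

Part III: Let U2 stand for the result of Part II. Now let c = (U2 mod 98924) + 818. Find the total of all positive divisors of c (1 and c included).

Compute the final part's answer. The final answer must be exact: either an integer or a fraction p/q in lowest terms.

49600

Part I: cross terms: (-21*-40 - -33*-14)=378, (-33*4 - 17*-40)=548, (17*22 - 35*4)=234, (35*-14 - -21*22)=-28; twice the area = |1132| = 1132; area = 566; boundary points = 2 + 2 + 18 + 4 = 26; strictly interior points = area - boundary/2 + 1 = 554; answer 554
Part II: U1 = 554; r = 9; remainder = value at the root: 4*(9)^4 + 7*(9)^3 + 4*(9)^2 + 5*(9)^1 - 5 = (26244) + (5103) + (324) + (45) + (-5) = 31711; answer 31711
Part III: U2 = 31711; c = 32529; 32529 = 3 * 7 * 1549; sigma = (1 + 3) * (1 + 7) * (1 + 1549) = 4 * 8 * 1550 = 49600; answer 49600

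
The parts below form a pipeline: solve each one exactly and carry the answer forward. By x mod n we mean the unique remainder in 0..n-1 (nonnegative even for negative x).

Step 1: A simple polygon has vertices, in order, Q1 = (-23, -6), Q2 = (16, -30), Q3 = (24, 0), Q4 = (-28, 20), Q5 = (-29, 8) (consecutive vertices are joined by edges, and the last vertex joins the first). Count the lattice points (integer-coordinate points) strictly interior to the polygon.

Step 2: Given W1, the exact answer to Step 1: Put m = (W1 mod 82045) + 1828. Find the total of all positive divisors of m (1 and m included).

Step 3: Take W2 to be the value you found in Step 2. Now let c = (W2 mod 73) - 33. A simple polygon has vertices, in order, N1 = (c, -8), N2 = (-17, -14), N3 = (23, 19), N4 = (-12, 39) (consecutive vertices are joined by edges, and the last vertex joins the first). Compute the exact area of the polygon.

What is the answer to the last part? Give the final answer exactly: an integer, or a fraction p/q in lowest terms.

Step 1: cross terms: (-23*-30 - 16*-6)=786, (16*0 - 24*-30)=720, (24*20 - -28*0)=480, (-28*8 - -29*20)=356, (-29*-6 - -23*8)=358; twice the area = |2700| = 2700; area = 1350; boundary points = 3 + 2 + 4 + 1 + 2 = 12; strictly interior points = area - boundary/2 + 1 = 1345; answer 1345
Step 2: W1 = 1345; m = 3173; 3173 = 19 * 167; sigma = (1 + 19) * (1 + 167) = 20 * 168 = 3360; answer 3360
Step 3: W2 = 3360; c = -31; cross terms: (-31*-14 - -17*-8)=298, (-17*19 - 23*-14)=-1, (23*39 - -12*19)=1125, (-12*-8 - -31*39)=1305; twice the area = |2727| = 2727; area = 2727/2; answer 2727/2

2727/2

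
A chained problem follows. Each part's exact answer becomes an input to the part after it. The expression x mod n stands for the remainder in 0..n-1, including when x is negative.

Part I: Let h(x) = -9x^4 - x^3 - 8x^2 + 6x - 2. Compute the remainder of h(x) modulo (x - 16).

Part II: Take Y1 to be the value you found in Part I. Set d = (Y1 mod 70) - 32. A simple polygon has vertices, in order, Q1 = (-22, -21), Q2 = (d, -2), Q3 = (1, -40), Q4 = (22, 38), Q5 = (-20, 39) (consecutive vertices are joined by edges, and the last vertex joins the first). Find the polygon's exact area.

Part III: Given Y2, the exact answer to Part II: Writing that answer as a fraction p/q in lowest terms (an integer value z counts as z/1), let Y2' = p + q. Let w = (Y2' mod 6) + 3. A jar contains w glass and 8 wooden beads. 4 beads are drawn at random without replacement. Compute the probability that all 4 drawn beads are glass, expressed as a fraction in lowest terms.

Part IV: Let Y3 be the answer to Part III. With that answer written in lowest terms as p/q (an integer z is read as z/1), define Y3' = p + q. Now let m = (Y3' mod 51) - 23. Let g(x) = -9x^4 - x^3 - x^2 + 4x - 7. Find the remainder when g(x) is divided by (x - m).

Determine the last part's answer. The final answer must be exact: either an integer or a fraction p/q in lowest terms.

Part I: remainder = value at the root: -9*(16)^4 - 1*(16)^3 - 8*(16)^2 + 6*(16)^1 - 2 = (-589824) + (-4096) + (-2048) + (96) + (-2) = -595874; answer -595874
Part II: Y1 = -595874; d = 4; cross terms: (-22*-2 - 4*-21)=128, (4*-40 - 1*-2)=-158, (1*38 - 22*-40)=918, (22*39 - -20*38)=1618, (-20*-21 - -22*39)=1278; twice the area = |3784| = 3784; area = 1892; answer 1892
Part III: Y2 = 1892; threaded value p + q = 1893; w = 6; total draws C(14,4) = 1001; favorable C(6,4) = 15; P = 15/1001; answer 15/1001
Part IV: Y3 = 15/1001; threaded value p + q = 1016; m = 24; remainder = value at the root: -9*(24)^4 - 1*(24)^3 - 1*(24)^2 + 4*(24)^1 - 7 = (-2985984) + (-13824) + (-576) + (96) + (-7) = -3000295; answer -3000295

-3000295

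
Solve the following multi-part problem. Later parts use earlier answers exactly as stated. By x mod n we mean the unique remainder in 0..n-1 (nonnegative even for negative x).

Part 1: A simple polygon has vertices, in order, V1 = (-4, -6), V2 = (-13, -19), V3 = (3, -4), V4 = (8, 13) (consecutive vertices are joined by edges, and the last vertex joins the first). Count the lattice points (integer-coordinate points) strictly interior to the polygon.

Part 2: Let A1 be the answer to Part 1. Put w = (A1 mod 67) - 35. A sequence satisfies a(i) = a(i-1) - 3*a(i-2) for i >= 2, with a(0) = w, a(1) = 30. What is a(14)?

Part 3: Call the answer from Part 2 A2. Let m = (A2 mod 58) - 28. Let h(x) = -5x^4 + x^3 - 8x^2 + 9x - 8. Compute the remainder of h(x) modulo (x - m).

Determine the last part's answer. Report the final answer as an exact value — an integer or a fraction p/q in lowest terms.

-1186006

Part 1: cross terms: (-4*-19 - -13*-6)=-2, (-13*-4 - 3*-19)=109, (3*13 - 8*-4)=71, (8*-6 - -4*13)=4; twice the area = |182| = 182; area = 91; boundary points = 1 + 1 + 1 + 1 = 4; strictly interior points = area - boundary/2 + 1 = 90; answer 90
Part 2: A1 = 90; w = -12; a(2) = 1*(30) - 3*(-12) = 66; iterating: a(2)=66, a(3)=-24, a(4)=-222, a(5)=-150, a(6)=516, a(7)=966, a(8)=-582, a(9)=-3480, a(10)=-1734, a(11)=8706, a(12)=13908, a(13)=-12210, a(14)=-53934; answer -53934
Part 3: A2 = -53934; m = -22; remainder = value at the root: -5*(-22)^4 + 1*(-22)^3 - 8*(-22)^2 + 9*(-22)^1 - 8 = (-1171280) + (-10648) + (-3872) + (-198) + (-8) = -1186006; answer -1186006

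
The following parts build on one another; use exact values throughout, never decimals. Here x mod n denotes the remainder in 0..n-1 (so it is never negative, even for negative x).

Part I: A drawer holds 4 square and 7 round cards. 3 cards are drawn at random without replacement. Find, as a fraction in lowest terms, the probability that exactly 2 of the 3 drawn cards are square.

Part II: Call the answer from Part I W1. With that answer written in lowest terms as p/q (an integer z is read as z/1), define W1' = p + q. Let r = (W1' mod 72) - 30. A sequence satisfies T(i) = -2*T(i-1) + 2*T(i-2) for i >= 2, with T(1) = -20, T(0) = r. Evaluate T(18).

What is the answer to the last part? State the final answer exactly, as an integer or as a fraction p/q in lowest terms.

Part I: total draws C(11,3) = 165; favorable C(4,2)*C(7,1) = 42; P = 14/55; answer 14/55
Part II: W1 = 14/55; threaded value p + q = 69; r = 39; T(2) = -2*(-20) + 2*(39) = 118; iterating: T(2)=118, T(3)=-276, T(4)=788, T(5)=-2128, T(6)=5832, T(7)=-15920, T(8)=43504, T(9)=-118848, T(10)=324704, T(11)=-887104, T(12)=2423616, T(13)=-6621440, T(14)=18090112, T(15)=-49423104, T(16)=135026432, T(17)=-368899072, T(18)=1007851008; answer 1007851008

1007851008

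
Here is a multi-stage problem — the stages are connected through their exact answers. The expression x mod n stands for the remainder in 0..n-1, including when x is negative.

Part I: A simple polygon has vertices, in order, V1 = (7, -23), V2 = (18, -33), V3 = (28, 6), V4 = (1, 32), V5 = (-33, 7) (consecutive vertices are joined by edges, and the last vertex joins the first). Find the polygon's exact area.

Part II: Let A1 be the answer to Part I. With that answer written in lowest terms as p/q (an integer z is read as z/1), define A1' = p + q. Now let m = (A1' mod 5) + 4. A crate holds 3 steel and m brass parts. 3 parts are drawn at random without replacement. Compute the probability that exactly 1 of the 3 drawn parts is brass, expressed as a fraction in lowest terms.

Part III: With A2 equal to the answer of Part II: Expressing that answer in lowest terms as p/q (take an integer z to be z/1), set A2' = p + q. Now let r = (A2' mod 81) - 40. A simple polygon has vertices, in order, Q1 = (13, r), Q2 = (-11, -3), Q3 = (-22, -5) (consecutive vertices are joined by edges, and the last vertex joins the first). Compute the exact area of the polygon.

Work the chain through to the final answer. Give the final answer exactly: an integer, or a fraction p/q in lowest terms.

Part I: cross terms: (7*-33 - 18*-23)=183, (18*6 - 28*-33)=1032, (28*32 - 1*6)=890, (1*7 - -33*32)=1063, (-33*-23 - 7*7)=710; twice the area = |3878| = 3878; area = 1939; answer 1939
Part II: A1 = 1939; threaded value p + q = 1940; m = 4; total draws C(7,3) = 35; favorable C(4,1)*C(3,2) = 12; P = 12/35; answer 12/35
Part III: A2 = 12/35; threaded value p + q = 47; r = 7; cross terms: (13*-3 - -11*7)=38, (-11*-5 - -22*-3)=-11, (-22*7 - 13*-5)=-89; twice the area = |-62| = 62; area = 31; answer 31

31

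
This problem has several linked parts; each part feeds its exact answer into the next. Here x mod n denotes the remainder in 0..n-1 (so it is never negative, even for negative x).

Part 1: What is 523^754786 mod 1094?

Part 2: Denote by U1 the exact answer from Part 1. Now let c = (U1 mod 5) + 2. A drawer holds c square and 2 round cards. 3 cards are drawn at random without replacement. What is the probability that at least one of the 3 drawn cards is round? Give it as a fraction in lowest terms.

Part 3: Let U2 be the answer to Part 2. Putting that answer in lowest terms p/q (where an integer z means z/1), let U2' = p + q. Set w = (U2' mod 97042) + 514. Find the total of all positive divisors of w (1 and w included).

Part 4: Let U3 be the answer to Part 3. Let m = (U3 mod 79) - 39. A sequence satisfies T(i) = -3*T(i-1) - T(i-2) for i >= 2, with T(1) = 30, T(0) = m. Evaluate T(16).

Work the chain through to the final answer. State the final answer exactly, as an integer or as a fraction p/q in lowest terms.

Part 1: squarings mod 1094: 523^1=523, 523^2=29, 523^4=841, 523^8=557, 523^16=647, 523^32=701, 523^64=195, 523^128=829, 523^256=209, 523^512=1015, 523^1024=771, 523^2048=399, 523^4096=571, 523^8192=29, 523^16384=841, 523^32768=557, 523^65536=647, 523^131072=701, 523^262144=195, 523^524288=829; 523^754786 = 523^2 * 523^32 * 523^64 * 523^1024 * 523^32768 * 523^65536 * 523^131072 * 523^524288 = 701 (mod 1094); answer 701
Part 2: U1 = 701; c = 3; total draws C(5,3) = 10; complement C(3,3) = 1; favorable 10 - 1 = 9; P = 9/10; answer 9/10
Part 3: U2 = 9/10; threaded value p + q = 19; w = 533; 533 = 13 * 41; sigma = (1 + 13) * (1 + 41) = 14 * 42 = 588; answer 588
Part 4: U3 = 588; m = -4; T(2) = -3*(30) - 1*(-4) = -86; iterating: T(2)=-86, T(3)=228, T(4)=-598, T(5)=1566, T(6)=-4100, T(7)=10734, T(8)=-28102, T(9)=73572, T(10)=-192614, T(11)=504270, T(12)=-1320196, T(13)=3456318, T(14)=-9048758, T(15)=23689956, T(16)=-62021110; answer -62021110

-62021110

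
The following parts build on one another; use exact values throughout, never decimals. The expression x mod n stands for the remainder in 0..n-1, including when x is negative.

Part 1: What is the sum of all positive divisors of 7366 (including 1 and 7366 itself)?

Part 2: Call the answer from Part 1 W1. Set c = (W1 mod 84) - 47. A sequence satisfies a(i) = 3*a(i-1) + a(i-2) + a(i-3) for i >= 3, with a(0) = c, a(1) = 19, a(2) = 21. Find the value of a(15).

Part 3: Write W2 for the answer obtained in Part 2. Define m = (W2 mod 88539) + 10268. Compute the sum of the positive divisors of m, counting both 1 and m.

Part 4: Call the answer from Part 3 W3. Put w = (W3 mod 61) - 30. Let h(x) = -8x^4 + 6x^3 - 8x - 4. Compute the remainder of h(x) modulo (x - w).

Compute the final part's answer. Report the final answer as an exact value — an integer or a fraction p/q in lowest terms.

Part 1: 7366 = 2 * 29 * 127; sigma = (1 + 2) * (1 + 29) * (1 + 127) = 3 * 30 * 128 = 11520; answer 11520
Part 2: W1 = 11520; c = -35; a(3) = 3*(21) + 1*(19) + 1*(-35) = 47; iterating: a(3)=47, a(4)=181, a(5)=611, a(6)=2061, a(7)=6975, a(8)=23597, a(9)=79827, a(10)=270053, a(11)=913583, a(12)=3090629, a(13)=10455523, a(14)=35370781, a(15)=119658495; answer 119658495
Part 3: W2 = 119658495; m = 52574; 52574 = 2 * 97 * 271; sigma = (1 + 2) * (1 + 97) * (1 + 271) = 3 * 98 * 272 = 79968; answer 79968
Part 4: W3 = 79968; w = 28; remainder = value at the root: -8*(28)^4 + 6*(28)^3 - 8*(28)^1 - 4 = (-4917248) + (131712) + (-224) + (-4) = -4785764; answer -4785764

-4785764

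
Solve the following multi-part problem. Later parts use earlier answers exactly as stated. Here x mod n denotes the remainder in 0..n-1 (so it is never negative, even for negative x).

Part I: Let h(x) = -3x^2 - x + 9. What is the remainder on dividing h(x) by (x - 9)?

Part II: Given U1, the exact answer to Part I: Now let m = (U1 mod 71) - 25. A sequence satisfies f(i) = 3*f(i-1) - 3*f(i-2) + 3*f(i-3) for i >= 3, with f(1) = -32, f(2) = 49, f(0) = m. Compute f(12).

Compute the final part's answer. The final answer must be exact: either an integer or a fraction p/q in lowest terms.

Part I: remainder = value at the root: -3*(9)^2 - 1*(9)^1 + 9 = (-243) + (-9) + (9) = -243; answer -243
Part II: U1 = -243; m = 16; f(3) = 3*(49) - 3*(-32) + 3*(16) = 291; iterating: f(3)=291, f(4)=630, f(5)=1164, f(6)=2475, f(7)=5823, f(8)=13536, f(9)=30564, f(10)=68553, f(11)=154575, f(12)=349758; answer 349758

349758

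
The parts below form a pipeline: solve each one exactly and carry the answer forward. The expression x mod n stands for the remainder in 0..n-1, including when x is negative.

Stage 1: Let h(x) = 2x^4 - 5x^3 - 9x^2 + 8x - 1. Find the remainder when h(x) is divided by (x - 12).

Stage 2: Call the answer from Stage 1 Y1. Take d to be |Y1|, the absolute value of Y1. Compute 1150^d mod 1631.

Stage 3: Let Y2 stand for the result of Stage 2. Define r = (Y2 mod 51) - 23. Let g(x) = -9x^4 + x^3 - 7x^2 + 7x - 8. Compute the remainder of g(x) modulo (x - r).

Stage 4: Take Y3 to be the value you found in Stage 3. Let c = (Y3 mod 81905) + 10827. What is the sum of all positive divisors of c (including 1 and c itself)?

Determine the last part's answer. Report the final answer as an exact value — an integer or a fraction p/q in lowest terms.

45360

Stage 1: remainder = value at the root: 2*(12)^4 - 5*(12)^3 - 9*(12)^2 + 8*(12)^1 - 1 = (41472) + (-8640) + (-1296) + (96) + (-1) = 31631; answer 31631
Stage 2: Y1 = 31631; d = 31631; squarings mod 1631: 1150^1=1150, 1150^2=1390, 1150^4=996, 1150^8=368, 1150^16=51, 1150^32=970, 1150^64=1444, 1150^128=718, 1150^256=128, 1150^512=74, 1150^1024=583, 1150^2048=641, 1150^4096=1500, 1150^8192=851, 1150^16384=37; 1150^31631 = 1150^1 * 1150^2 * 1150^4 * 1150^8 * 1150^128 * 1150^256 * 1150^512 * 1150^2048 * 1150^4096 * 1150^8192 * 1150^16384 = 263 (mod 1631); answer 263
Stage 3: Y2 = 263; r = -15; remainder = value at the root: -9*(-15)^4 + 1*(-15)^3 - 7*(-15)^2 + 7*(-15)^1 - 8 = (-455625) + (-3375) + (-1575) + (-105) + (-8) = -460688; answer -460688
Stage 4: Y3 = -460688; c = 41569; 41569 = 11 * 3779; sigma = (1 + 11) * (1 + 3779) = 12 * 3780 = 45360; answer 45360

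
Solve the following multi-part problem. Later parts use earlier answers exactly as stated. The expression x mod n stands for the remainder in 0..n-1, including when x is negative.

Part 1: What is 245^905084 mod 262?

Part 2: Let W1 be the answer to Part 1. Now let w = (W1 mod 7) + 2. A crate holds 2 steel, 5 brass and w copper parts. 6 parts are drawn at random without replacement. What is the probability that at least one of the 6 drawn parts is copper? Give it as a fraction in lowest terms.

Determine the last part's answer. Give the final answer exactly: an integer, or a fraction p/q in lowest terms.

Part 1: squarings mod 262: 245^1=245, 245^2=27, 245^4=205, 245^8=105, 245^16=21, 245^32=179, 245^64=77, 245^128=165, 245^256=239, 245^512=5, 245^1024=25, 245^2048=101, 245^4096=245, 245^8192=27, 245^16384=205, 245^32768=105, 245^65536=21, 245^131072=179, 245^262144=77, 245^524288=165; 245^905084 = 245^4 * 245^8 * 245^16 * 245^32 * 245^64 * 245^256 * 245^512 * 245^1024 * 245^2048 * 245^16384 * 245^32768 * 245^65536 * 245^262144 * 245^524288 = 109 (mod 262); answer 109
Part 2: W1 = 109; w = 6; total draws C(13,6) = 1716; complement C(7,6) = 7; favorable 1716 - 7 = 1709; P = 1709/1716; answer 1709/1716

1709/1716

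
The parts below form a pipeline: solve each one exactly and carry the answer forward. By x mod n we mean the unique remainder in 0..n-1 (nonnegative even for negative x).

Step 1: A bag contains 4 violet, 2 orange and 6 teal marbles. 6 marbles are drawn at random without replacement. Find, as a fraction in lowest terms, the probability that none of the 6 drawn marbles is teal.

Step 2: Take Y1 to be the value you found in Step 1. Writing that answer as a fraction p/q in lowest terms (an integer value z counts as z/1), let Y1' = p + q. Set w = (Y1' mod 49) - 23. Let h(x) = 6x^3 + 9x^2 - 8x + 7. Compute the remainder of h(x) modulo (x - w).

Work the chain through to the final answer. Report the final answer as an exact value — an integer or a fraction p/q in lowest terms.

Step 1: total draws C(12,6) = 924; favorable C(6,6) = 1; P = 1/924; answer 1/924
Step 2: Y1 = 1/924; threaded value p + q = 925; w = 20; remainder = value at the root: 6*(20)^3 + 9*(20)^2 - 8*(20)^1 + 7 = (48000) + (3600) + (-160) + (7) = 51447; answer 51447

51447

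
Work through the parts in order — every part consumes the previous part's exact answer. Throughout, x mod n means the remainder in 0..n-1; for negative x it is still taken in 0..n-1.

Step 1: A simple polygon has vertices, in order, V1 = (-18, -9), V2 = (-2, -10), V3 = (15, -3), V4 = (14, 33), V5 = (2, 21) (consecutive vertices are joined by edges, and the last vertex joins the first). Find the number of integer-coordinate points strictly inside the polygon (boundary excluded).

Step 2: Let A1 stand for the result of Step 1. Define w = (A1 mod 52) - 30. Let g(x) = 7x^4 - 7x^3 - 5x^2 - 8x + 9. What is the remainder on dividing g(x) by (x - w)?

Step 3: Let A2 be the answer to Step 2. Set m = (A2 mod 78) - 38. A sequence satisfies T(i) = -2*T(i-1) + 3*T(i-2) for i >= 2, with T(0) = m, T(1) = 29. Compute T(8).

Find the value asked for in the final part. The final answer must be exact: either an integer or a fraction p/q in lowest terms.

Step 1: cross terms: (-18*-10 - -2*-9)=162, (-2*-3 - 15*-10)=156, (15*33 - 14*-3)=537, (14*21 - 2*33)=228, (2*-9 - -18*21)=360; twice the area = |1443| = 1443; area = 1443/2; boundary points = 1 + 1 + 1 + 12 + 10 = 25; strictly interior points = area - boundary/2 + 1 = 710; answer 710
Step 2: A1 = 710; w = 4; remainder = value at the root: 7*(4)^4 - 7*(4)^3 - 5*(4)^2 - 8*(4)^1 + 9 = (1792) + (-448) + (-80) + (-32) + (9) = 1241; answer 1241
Step 3: A2 = 1241; m = 33; T(2) = -2*(29) + 3*(33) = 41; iterating: T(2)=41, T(3)=5, T(4)=113, T(5)=-211, T(6)=761, T(7)=-2155, T(8)=6593; answer 6593

6593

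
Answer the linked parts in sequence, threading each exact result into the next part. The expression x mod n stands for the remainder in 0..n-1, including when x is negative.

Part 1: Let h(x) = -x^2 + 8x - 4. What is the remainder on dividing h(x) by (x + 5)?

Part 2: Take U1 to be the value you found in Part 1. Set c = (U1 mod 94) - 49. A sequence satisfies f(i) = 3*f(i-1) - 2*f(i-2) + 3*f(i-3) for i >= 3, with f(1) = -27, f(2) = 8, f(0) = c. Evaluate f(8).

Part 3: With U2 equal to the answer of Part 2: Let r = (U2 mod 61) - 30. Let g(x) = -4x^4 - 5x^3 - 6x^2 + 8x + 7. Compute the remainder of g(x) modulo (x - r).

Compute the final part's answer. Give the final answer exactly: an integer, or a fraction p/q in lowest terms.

Part 1: remainder = value at the root: -1*(-5)^2 + 8*(-5)^1 - 4 = (-25) + (-40) + (-4) = -69; answer -69
Part 2: U1 = -69; c = -24; f(3) = 3*(8) - 2*(-27) + 3*(-24) = 6; iterating: f(3)=6, f(4)=-79, f(5)=-225, f(6)=-499, f(7)=-1284, f(8)=-3529; answer -3529
Part 3: U2 = -3529; r = -21; remainder = value at the root: -4*(-21)^4 - 5*(-21)^3 - 6*(-21)^2 + 8*(-21)^1 + 7 = (-777924) + (46305) + (-2646) + (-168) + (7) = -734426; answer -734426

-734426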